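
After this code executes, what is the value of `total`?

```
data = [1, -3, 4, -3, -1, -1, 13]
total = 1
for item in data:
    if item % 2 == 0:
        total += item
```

5

item=1: not even
item=-3: not even
item=4: even, total = 1+4 = 5
item=-3: not even
item=-1: not even
item=-1: not even
item=13: not even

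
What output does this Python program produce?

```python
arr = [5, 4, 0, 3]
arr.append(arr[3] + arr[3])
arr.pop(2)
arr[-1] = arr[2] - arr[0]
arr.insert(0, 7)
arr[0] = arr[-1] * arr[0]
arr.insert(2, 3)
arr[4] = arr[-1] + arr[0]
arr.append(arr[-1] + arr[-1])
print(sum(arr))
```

append arr[3]+arr[3] = 3+3 = 6 → [5, 4, 0, 3, 6]
pop(2) removes 0 → [5, 4, 3, 6]
arr[-1] = arr[2]-arr[0] = 3-5 = -2 → [5, 4, 3, -2]
insert 7 at 0 → [7, 5, 4, 3, -2]
arr[0] = arr[-1]*arr[0] = (-2)*7 = -14 → [-14, 5, 4, 3, -2]
insert 3 at 2 → [-14, 5, 3, 4, 3, -2]
arr[4] = arr[-1]+arr[0] = (-2)+(-14) = -16 → [-14, 5, 3, 4, -16, -2]
append arr[-1]+arr[-1] = (-2)+(-2) = -4 → [-14, 5, 3, 4, -16, -2, -4]
sum = -24

-24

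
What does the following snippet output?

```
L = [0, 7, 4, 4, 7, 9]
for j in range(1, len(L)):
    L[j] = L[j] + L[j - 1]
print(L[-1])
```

j=1: L[1] = 7+0 = 7 → [0, 7, 4, 4, 7, 9]
j=2: L[2] = 4+7 = 11 → [0, 7, 11, 4, 7, 9]
j=3: L[3] = 4+11 = 15 → [0, 7, 11, 15, 7, 9]
j=4: L[4] = 7+15 = 22 → [0, 7, 11, 15, 22, 9]
j=5: L[5] = 9+22 = 31 → [0, 7, 11, 15, 22, 31]

31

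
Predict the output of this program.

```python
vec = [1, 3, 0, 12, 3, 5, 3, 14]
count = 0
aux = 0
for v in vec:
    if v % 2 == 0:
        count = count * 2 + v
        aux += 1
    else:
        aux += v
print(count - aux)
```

20

v=1: not even; aux=1
v=3: not even; aux=4
v=0: even, count = 0*2+0 = 0; aux=5
v=12: even, count = 0*2+12 = 12; aux=6
v=3: not even; aux=9
v=5: not even; aux=14
v=3: not even; aux=17
v=14: even, count = 12*2+14 = 38; aux=18
count-aux = 38-18 = 20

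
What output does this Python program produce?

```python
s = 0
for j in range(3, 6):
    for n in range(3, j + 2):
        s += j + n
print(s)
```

75

j=3,n=3: s = 0+6 = 6
j=3,n=4: s = 6+7 = 13
j=4,n=3: s = 13+7 = 20
j=4,n=4: s = 20+8 = 28
j=4,n=5: s = 28+9 = 37
j=5,n=3: s = 37+8 = 45
j=5,n=4: s = 45+9 = 54
j=5,n=5: s = 54+10 = 64
j=5,n=6: s = 64+11 = 75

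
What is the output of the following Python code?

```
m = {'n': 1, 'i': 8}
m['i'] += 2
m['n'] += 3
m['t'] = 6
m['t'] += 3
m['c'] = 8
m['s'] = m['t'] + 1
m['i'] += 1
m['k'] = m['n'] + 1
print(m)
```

m['i'] = 8+2 = 10 → {'n': 1, 'i': 10}
m['n'] = 1+3 = 4 → {'n': 4, 'i': 10}
m['t'] = 6 → {'n': 4, 'i': 10, 't': 6}
m['t'] = 6+3 = 9 → {'n': 4, 'i': 10, 't': 9}
m['c'] = 8 → {'n': 4, 'i': 10, 't': 9, 'c': 8}
m['s'] = m['t']+1 = 10 → {'n': 4, 'i': 10, 't': 9, 'c': 8, 's': 10}
m['i'] = 10+1 = 11 → {'n': 4, 'i': 11, 't': 9, 'c': 8, 's': 10}
m['k'] = m['n']+1 = 5 → {'n': 4, 'i': 11, 't': 9, 'c': 8, 's': 10, 'k': 5}

{'n': 4, 'i': 11, 't': 9, 'c': 8, 's': 10, 'k': 5}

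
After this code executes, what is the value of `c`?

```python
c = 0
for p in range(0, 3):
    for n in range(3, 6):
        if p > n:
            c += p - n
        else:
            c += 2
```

p=0,n=3: not 0>3, c = 0+2 = 2
p=0,n=4: not 0>4, c = 2+2 = 4
p=0,n=5: not 0>5, c = 4+2 = 6
p=1,n=3: not 1>3, c = 6+2 = 8
p=1,n=4: not 1>4, c = 8+2 = 10
p=1,n=5: not 1>5, c = 10+2 = 12
p=2,n=3: not 2>3, c = 12+2 = 14
p=2,n=4: not 2>4, c = 14+2 = 16
p=2,n=5: not 2>5, c = 16+2 = 18

18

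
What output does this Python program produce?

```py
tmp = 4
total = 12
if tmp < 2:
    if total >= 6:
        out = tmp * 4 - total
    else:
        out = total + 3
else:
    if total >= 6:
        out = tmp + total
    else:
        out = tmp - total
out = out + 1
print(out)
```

tmp=4, total=12
tmp < 2 is False; total >= 6 is True
→ out = tmp + total = 16
out = 16+1 = 17

17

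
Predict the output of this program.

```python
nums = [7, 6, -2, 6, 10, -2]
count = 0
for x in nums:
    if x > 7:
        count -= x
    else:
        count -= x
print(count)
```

x=7: not >7, count = 0-7 = -7
x=6: not >7, count = (-7)-6 = -13
x=-2: not >7, count = (-13)-(-2) = -11
x=6: not >7, count = (-11)-6 = -17
x=10: >7, count = (-17)-10 = -27
x=-2: not >7, count = (-27)-(-2) = -25

-25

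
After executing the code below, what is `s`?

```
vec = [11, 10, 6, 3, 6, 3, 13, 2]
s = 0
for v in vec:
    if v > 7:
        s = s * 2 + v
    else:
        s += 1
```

v=11: >7, s = 0*2+11 = 11
v=10: >7, s = 11*2+10 = 32
v=6: not >7, s = 32+1 = 33
v=3: not >7, s = 33+1 = 34
v=6: not >7, s = 34+1 = 35
v=3: not >7, s = 35+1 = 36
v=13: >7, s = 36*2+13 = 85
v=2: not >7, s = 85+1 = 86

86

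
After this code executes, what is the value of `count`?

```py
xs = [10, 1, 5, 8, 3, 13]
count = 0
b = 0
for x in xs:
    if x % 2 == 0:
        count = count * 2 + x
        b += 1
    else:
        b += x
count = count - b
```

4

x=10: even, count = 0*2+10 = 10; b=1
x=1: not even; b=2
x=5: not even; b=7
x=8: even, count = 10*2+8 = 28; b=8
x=3: not even; b=11
x=13: not even; b=24
count-b = 28-24 = 4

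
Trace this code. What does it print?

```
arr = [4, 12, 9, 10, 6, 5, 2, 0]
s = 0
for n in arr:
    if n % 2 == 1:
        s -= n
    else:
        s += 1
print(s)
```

-8

n=4: not odd, s = 0+1 = 1
n=12: not odd, s = 1+1 = 2
n=9: odd, s = 2-9 = -7
n=10: not odd, s = (-7)+1 = -6
n=6: not odd, s = (-6)+1 = -5
n=5: odd, s = (-5)-5 = -10
n=2: not odd, s = (-10)+1 = -9
n=0: not odd, s = (-9)+1 = -8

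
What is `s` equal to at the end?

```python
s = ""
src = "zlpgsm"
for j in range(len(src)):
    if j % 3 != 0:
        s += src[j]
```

j=0: skip
j=1: add 'l' → 'l'
j=2: add 'p' → 'lp'
j=3: skip
j=4: add 's' → 'lps'
j=5: add 'm' → 'lpsm'

'lpsm'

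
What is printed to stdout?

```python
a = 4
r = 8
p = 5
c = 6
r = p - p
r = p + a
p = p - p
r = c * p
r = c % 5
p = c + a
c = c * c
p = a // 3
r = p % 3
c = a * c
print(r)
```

r = 5-5 = 0
r = 5+4 = 9
p = 5-5 = 0
r = 6*0 = 0
r = 6%5 = 1
p = 6+4 = 10
c = 6*6 = 36
p = 4//3 = 1
r = 1%3 = 1
c = 4*36 = 144

1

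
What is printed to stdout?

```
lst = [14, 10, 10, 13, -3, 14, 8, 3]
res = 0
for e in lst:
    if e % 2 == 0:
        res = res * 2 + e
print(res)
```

380

e=14: even, res = 0*2+14 = 14
e=10: even, res = 14*2+10 = 38
e=10: even, res = 38*2+10 = 86
e=13: not even
e=-3: not even
e=14: even, res = 86*2+14 = 186
e=8: even, res = 186*2+8 = 380
e=3: not even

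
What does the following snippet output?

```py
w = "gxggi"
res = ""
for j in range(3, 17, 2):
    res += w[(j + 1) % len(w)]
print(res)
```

ixgggix

j=3: add w[4]='i' → 'i'
j=5: add w[1]='x' → 'ix'
j=7: add w[3]='g' → 'ixg'
j=9: add w[0]='g' → 'ixgg'
j=11: add w[2]='g' → 'ixggg'
j=13: add w[4]='i' → 'ixgggi'
j=15: add w[1]='x' → 'ixgggix'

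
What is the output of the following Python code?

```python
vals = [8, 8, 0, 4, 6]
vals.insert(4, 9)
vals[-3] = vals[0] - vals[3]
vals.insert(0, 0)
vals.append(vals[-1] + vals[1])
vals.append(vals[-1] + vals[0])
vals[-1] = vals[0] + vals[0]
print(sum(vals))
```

insert 9 at 4 → [8, 8, 0, 4, 9, 6]
vals[-3] = vals[0]-vals[3] = 8-4 = 4 → [8, 8, 0, 4, 9, 6]
insert 0 at 0 → [0, 8, 8, 0, 4, 9, 6]
append vals[-1]+vals[1] = 6+8 = 14 → [0, 8, 8, 0, 4, 9, 6, 14]
append vals[-1]+vals[0] = 14+0 = 14 → [0, 8, 8, 0, 4, 9, 6, 14, 14]
vals[-1] = vals[0]+vals[0] = 0+0 = 0 → [0, 8, 8, 0, 4, 9, 6, 14, 0]
sum = 49

49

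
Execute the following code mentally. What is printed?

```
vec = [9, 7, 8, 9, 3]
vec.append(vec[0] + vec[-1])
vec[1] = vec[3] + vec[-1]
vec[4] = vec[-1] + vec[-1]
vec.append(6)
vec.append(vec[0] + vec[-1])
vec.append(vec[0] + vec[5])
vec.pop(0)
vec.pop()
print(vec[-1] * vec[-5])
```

135

append vec[0]+vec[-1] = 9+3 = 12 → [9, 7, 8, 9, 3, 12]
vec[1] = vec[3]+vec[-1] = 9+12 = 21 → [9, 21, 8, 9, 3, 12]
vec[4] = vec[-1]+vec[-1] = 12+12 = 24 → [9, 21, 8, 9, 24, 12]
append 6 → [9, 21, 8, 9, 24, 12, 6]
append vec[0]+vec[-1] = 9+6 = 15 → [9, 21, 8, 9, 24, 12, 6, 15]
append vec[0]+vec[5] = 9+12 = 21 → [9, 21, 8, 9, 24, 12, 6, 15, 21]
pop(0) removes 9 → [21, 8, 9, 24, 12, 6, 15, 21]
pop() removes 21 → [21, 8, 9, 24, 12, 6, 15]
vec[-1]*vec[-5] = 15*9 = 135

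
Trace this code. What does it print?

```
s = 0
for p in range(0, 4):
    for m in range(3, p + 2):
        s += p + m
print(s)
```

p=2,m=3: s = 0+5 = 5
p=3,m=3: s = 5+6 = 11
p=3,m=4: s = 11+7 = 18

18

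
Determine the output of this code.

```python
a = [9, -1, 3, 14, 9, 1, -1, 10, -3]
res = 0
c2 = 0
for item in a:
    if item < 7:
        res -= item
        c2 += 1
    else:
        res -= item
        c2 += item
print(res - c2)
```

item=9: not <7, res = 0-9 = -9; c2=9
item=-1: <7, res = (-9)-(-1) = -8; c2=10
item=3: <7, res = (-8)-3 = -11; c2=11
item=14: not <7, res = (-11)-14 = -25; c2=25
item=9: not <7, res = (-25)-9 = -34; c2=34
item=1: <7, res = (-34)-1 = -35; c2=35
item=-1: <7, res = (-35)-(-1) = -34; c2=36
item=10: not <7, res = (-34)-10 = -44; c2=46
item=-3: <7, res = (-44)-(-3) = -41; c2=47
res-c2 = (-41)-47 = -88

-88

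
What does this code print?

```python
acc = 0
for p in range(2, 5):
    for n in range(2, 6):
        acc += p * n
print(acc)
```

126

p=2,n=2: acc = 0+4 = 4
p=2,n=3: acc = 4+6 = 10
p=2,n=4: acc = 10+8 = 18
p=2,n=5: acc = 18+10 = 28
p=3,n=2: acc = 28+6 = 34
p=3,n=3: acc = 34+9 = 43
p=3,n=4: acc = 43+12 = 55
p=3,n=5: acc = 55+15 = 70
p=4,n=2: acc = 70+8 = 78
p=4,n=3: acc = 78+12 = 90
p=4,n=4: acc = 90+16 = 106
p=4,n=5: acc = 106+20 = 126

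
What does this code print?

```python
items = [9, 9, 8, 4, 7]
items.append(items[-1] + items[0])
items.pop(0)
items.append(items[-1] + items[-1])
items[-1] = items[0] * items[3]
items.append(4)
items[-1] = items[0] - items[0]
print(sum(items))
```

append items[-1]+items[0] = 7+9 = 16 → [9, 9, 8, 4, 7, 16]
pop(0) removes 9 → [9, 8, 4, 7, 16]
append items[-1]+items[-1] = 16+16 = 32 → [9, 8, 4, 7, 16, 32]
items[-1] = items[0]*items[3] = 9*7 = 63 → [9, 8, 4, 7, 16, 63]
append 4 → [9, 8, 4, 7, 16, 63, 4]
items[-1] = items[0]-items[0] = 9-9 = 0 → [9, 8, 4, 7, 16, 63, 0]
sum = 107

107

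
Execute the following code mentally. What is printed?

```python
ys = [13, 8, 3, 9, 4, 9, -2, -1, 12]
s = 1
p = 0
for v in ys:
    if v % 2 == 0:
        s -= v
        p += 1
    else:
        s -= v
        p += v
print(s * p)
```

v=13: not even, s = 1-13 = -12; p=13
v=8: even, s = (-12)-8 = -20; p=14
v=3: not even, s = (-20)-3 = -23; p=17
v=9: not even, s = (-23)-9 = -32; p=26
v=4: even, s = (-32)-4 = -36; p=27
v=9: not even, s = (-36)-9 = -45; p=36
v=-2: even, s = (-45)-(-2) = -43; p=37
v=-1: not even, s = (-43)-(-1) = -42; p=36
v=12: even, s = (-42)-12 = -54; p=37
s*p = (-54)*37 = -1998

-1998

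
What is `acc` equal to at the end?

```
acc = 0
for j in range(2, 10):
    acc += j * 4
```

176

j=2: acc = 0+2*4 = 8
j=3: acc = 8+3*4 = 20
j=4: acc = 20+4*4 = 36
j=5: acc = 36+5*4 = 56
j=6: acc = 56+6*4 = 80
j=7: acc = 80+7*4 = 108
j=8: acc = 108+8*4 = 140
j=9: acc = 140+9*4 = 176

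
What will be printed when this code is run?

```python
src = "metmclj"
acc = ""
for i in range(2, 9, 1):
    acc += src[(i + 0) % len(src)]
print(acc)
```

i=2: add src[2]='t' → 't'
i=3: add src[3]='m' → 'tm'
i=4: add src[4]='c' → 'tmc'
i=5: add src[5]='l' → 'tmcl'
i=6: add src[6]='j' → 'tmclj'
i=7: add src[0]='m' → 'tmcljm'
i=8: add src[1]='e' → 'tmcljme'

tmcljme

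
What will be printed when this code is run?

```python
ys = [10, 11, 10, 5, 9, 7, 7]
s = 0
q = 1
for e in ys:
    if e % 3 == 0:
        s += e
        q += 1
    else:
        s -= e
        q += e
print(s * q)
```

-2132

e=10: not %3==0, s = 0-10 = -10; q=11
e=11: not %3==0, s = (-10)-11 = -21; q=22
e=10: not %3==0, s = (-21)-10 = -31; q=32
e=5: not %3==0, s = (-31)-5 = -36; q=37
e=9: %3==0, s = (-36)+9 = -27; q=38
e=7: not %3==0, s = (-27)-7 = -34; q=45
e=7: not %3==0, s = (-34)-7 = -41; q=52
s*q = (-41)*52 = -2132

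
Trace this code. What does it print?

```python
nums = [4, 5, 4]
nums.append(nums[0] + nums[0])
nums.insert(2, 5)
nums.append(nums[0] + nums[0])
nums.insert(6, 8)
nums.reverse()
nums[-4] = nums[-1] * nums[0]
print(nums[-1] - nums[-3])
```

-1

append nums[0]+nums[0] = 4+4 = 8 → [4, 5, 4, 8]
insert 5 at 2 → [4, 5, 5, 4, 8]
append nums[0]+nums[0] = 4+4 = 8 → [4, 5, 5, 4, 8, 8]
insert 8 at 6 → [4, 5, 5, 4, 8, 8, 8]
reverse → [8, 8, 8, 4, 5, 5, 4]
nums[-4] = nums[-1]*nums[0] = 4*8 = 32 → [8, 8, 8, 32, 5, 5, 4]
nums[-1]-nums[-3] = 4-5 = -1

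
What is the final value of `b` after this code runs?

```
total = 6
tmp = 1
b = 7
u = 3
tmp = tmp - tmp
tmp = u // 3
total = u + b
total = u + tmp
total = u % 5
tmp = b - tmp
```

7

tmp = 1-1 = 0
tmp = 3//3 = 1
total = 3+7 = 10
total = 3+1 = 4
total = 3%5 = 3
tmp = 7-1 = 6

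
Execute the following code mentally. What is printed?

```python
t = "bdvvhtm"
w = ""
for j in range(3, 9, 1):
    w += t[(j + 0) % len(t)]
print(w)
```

j=3: add t[3]='v' → 'v'
j=4: add t[4]='h' → 'vh'
j=5: add t[5]='t' → 'vht'
j=6: add t[6]='m' → 'vhtm'
j=7: add t[0]='b' → 'vhtmb'
j=8: add t[1]='d' → 'vhtmbd'

vhtmbd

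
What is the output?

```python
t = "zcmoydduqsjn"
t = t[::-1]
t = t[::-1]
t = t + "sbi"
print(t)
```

zcmoydduqsjnsbi

reverse → 'njsquddyomcz'
reverse → 'zcmoydduqsjn'
+ 'sbi' → 'zcmoydduqsjnsbi'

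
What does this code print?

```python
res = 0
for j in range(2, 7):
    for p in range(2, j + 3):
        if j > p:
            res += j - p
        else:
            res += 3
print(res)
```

65

j=2,p=2: not 2>2, res = 0+3 = 3
j=2,p=3: not 2>3, res = 3+3 = 6
j=2,p=4: not 2>4, res = 6+3 = 9
j=3,p=2: 3>2, res = 9+1 = 10
j=3,p=3: not 3>3, res = 10+3 = 13
j=3,p=4: not 3>4, res = 13+3 = 16
j=3,p=5: not 3>5, res = 16+3 = 19
j=4,p=2: 4>2, res = 19+2 = 21
j=4,p=3: 4>3, res = 21+1 = 22
j=4,p=4: not 4>4, res = 22+3 = 25
j=4,p=5: not 4>5, res = 25+3 = 28
j=4,p=6: not 4>6, res = 28+3 = 31
j=5,p=2: 5>2, res = 31+3 = 34
j=5,p=3: 5>3, res = 34+2 = 36
j=5,p=4: 5>4, res = 36+1 = 37
j=5,p=5: not 5>5, res = 37+3 = 40
j=5,p=6: not 5>6, res = 40+3 = 43
j=5,p=7: not 5>7, res = 43+3 = 46
j=6,p=2: 6>2, res = 46+4 = 50
j=6,p=3: 6>3, res = 50+3 = 53
j=6,p=4: 6>4, res = 53+2 = 55
j=6,p=5: 6>5, res = 55+1 = 56
j=6,p=6: not 6>6, res = 56+3 = 59
j=6,p=7: not 6>7, res = 59+3 = 62
j=6,p=8: not 6>8, res = 62+3 = 65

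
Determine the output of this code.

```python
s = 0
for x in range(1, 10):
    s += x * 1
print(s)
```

45

x=1: s = 0+1*1 = 1
x=2: s = 1+2*1 = 3
x=3: s = 3+3*1 = 6
x=4: s = 6+4*1 = 10
x=5: s = 10+5*1 = 15
x=6: s = 15+6*1 = 21
x=7: s = 21+7*1 = 28
x=8: s = 28+8*1 = 36
x=9: s = 36+9*1 = 45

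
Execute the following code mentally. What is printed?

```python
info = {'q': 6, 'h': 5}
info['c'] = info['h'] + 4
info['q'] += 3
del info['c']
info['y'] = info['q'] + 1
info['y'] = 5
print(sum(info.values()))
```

19

info['c'] = info['h']+4 = 9 → {'q': 6, 'h': 5, 'c': 9}
info['q'] = 6+3 = 9 → {'q': 9, 'h': 5, 'c': 9}
del 'c' → {'q': 9, 'h': 5}
info['y'] = info['q']+1 = 10 → {'q': 9, 'h': 5, 'y': 10}
info['y'] = 5 → {'q': 9, 'h': 5, 'y': 5}
sum of values = 19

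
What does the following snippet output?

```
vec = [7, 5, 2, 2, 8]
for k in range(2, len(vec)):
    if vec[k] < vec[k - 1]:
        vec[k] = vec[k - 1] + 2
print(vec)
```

[7, 5, 7, 9, 11]

k=2: 2<5, vec[2] = 5+2 = 7 → [7, 5, 7, 2, 8]
k=3: 2<7, vec[3] = 7+2 = 9 → [7, 5, 7, 9, 8]
k=4: 8<9, vec[4] = 9+2 = 11 → [7, 5, 7, 9, 11]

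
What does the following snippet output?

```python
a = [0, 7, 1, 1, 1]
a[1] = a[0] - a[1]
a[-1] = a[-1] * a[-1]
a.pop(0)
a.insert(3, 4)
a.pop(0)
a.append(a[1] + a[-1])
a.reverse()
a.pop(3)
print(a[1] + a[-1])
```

a[1] = a[0]-a[1] = 0-7 = -7 → [0, -7, 1, 1, 1]
a[-1] = a[-1]*a[-1] = 1*1 = 1 → [0, -7, 1, 1, 1]
pop(0) removes 0 → [-7, 1, 1, 1]
insert 4 at 3 → [-7, 1, 1, 4, 1]
pop(0) removes -7 → [1, 1, 4, 1]
append a[1]+a[-1] = 1+1 = 2 → [1, 1, 4, 1, 2]
reverse → [2, 1, 4, 1, 1]
pop(3) removes 1 → [2, 1, 4, 1]
a[1]+a[-1] = 1+1 = 2

2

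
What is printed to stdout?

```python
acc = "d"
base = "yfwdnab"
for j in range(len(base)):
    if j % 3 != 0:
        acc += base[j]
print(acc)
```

j=0: skip
j=1: add 'f' → 'df'
j=2: add 'w' → 'dfw'
j=3: skip
j=4: add 'n' → 'dfwn'
j=5: add 'a' → 'dfwna'
j=6: skip

dfwna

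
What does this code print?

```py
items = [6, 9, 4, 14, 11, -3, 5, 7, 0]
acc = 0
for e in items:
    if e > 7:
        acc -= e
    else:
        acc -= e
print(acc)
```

e=6: not >7, acc = 0-6 = -6
e=9: >7, acc = (-6)-9 = -15
e=4: not >7, acc = (-15)-4 = -19
e=14: >7, acc = (-19)-14 = -33
e=11: >7, acc = (-33)-11 = -44
e=-3: not >7, acc = (-44)-(-3) = -41
e=5: not >7, acc = (-41)-5 = -46
e=7: not >7, acc = (-46)-7 = -53
e=0: not >7, acc = (-53)-0 = -53

-53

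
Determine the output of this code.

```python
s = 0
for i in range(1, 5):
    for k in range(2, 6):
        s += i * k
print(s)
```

140

i=1,k=2: s = 0+2 = 2
i=1,k=3: s = 2+3 = 5
i=1,k=4: s = 5+4 = 9
i=1,k=5: s = 9+5 = 14
i=2,k=2: s = 14+4 = 18
i=2,k=3: s = 18+6 = 24
i=2,k=4: s = 24+8 = 32
i=2,k=5: s = 32+10 = 42
i=3,k=2: s = 42+6 = 48
i=3,k=3: s = 48+9 = 57
i=3,k=4: s = 57+12 = 69
i=3,k=5: s = 69+15 = 84
i=4,k=2: s = 84+8 = 92
i=4,k=3: s = 92+12 = 104
i=4,k=4: s = 104+16 = 120
i=4,k=5: s = 120+20 = 140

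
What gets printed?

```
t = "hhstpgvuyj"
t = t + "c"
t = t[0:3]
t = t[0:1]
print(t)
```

+ 'c' → 'hhstpgvuyjc'
slice [0:3] → 'hhs'
slice [0:1] → 'h'

h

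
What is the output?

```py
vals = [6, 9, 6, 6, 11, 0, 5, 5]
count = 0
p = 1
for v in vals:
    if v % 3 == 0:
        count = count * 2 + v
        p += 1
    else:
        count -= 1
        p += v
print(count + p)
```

v=6: %3==0, count = 0*2+6 = 6; p=2
v=9: %3==0, count = 6*2+9 = 21; p=3
v=6: %3==0, count = 21*2+6 = 48; p=4
v=6: %3==0, count = 48*2+6 = 102; p=5
v=11: not %3==0, count = 102-1 = 101; p=16
v=0: %3==0, count = 101*2+0 = 202; p=17
v=5: not %3==0, count = 202-1 = 201; p=22
v=5: not %3==0, count = 201-1 = 200; p=27
count+p = 200+27 = 227

227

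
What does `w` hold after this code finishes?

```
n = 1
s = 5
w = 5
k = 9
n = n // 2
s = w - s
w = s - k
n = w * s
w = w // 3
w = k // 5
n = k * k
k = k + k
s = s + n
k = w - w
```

n = 1//2 = 0
s = 5-5 = 0
w = 0-9 = -9
n = (-9)*0 = 0
w = (-9)//3 = -3
w = 9//5 = 1
n = 9*9 = 81
k = 9+9 = 18
s = 0+81 = 81
k = 1-1 = 0

1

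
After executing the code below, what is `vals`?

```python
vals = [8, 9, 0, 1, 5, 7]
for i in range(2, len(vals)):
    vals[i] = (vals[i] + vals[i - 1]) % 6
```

[8, 9, 3, 4, 3, 4]

i=2: vals[2] = (0+9)%6 = 3 → [8, 9, 3, 1, 5, 7]
i=3: vals[3] = (1+3)%6 = 4 → [8, 9, 3, 4, 5, 7]
i=4: vals[4] = (5+4)%6 = 3 → [8, 9, 3, 4, 3, 7]
i=5: vals[5] = (7+3)%6 = 4 → [8, 9, 3, 4, 3, 4]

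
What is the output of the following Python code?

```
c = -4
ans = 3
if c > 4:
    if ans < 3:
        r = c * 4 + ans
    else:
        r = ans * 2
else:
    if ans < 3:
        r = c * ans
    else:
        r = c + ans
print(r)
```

-1

c=-4, ans=3
c > 4 is False; ans < 3 is False
→ r = c + ans = -1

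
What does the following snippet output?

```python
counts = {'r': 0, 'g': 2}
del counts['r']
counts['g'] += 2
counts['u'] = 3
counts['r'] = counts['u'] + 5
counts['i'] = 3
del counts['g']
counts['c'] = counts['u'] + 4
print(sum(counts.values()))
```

21

del 'r' → {'g': 2}
counts['g'] = 2+2 = 4 → {'g': 4}
counts['u'] = 3 → {'g': 4, 'u': 3}
counts['r'] = counts['u']+5 = 8 → {'g': 4, 'u': 3, 'r': 8}
counts['i'] = 3 → {'g': 4, 'u': 3, 'r': 8, 'i': 3}
del 'g' → {'u': 3, 'r': 8, 'i': 3}
counts['c'] = counts['u']+4 = 7 → {'u': 3, 'r': 8, 'i': 3, 'c': 7}
sum of values = 21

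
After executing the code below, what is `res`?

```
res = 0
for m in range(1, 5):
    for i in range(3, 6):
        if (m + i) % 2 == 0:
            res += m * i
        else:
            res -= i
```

m=1,i=3: even sum, res = 0+3 = 3
m=1,i=4: odd sum, res = 3-4 = -1
m=1,i=5: even sum, res = (-1)+5 = 4
m=2,i=3: odd sum, res = 4-3 = 1
m=2,i=4: even sum, res = 1+8 = 9
m=2,i=5: odd sum, res = 9-5 = 4
m=3,i=3: even sum, res = 4+9 = 13
m=3,i=4: odd sum, res = 13-4 = 9
m=3,i=5: even sum, res = 9+15 = 24
m=4,i=3: odd sum, res = 24-3 = 21
m=4,i=4: even sum, res = 21+16 = 37
m=4,i=5: odd sum, res = 37-5 = 32

32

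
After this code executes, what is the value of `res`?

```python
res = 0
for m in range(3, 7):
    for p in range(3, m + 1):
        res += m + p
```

90

m=3,p=3: res = 0+6 = 6
m=4,p=3: res = 6+7 = 13
m=4,p=4: res = 13+8 = 21
m=5,p=3: res = 21+8 = 29
m=5,p=4: res = 29+9 = 38
m=5,p=5: res = 38+10 = 48
m=6,p=3: res = 48+9 = 57
m=6,p=4: res = 57+10 = 67
m=6,p=5: res = 67+11 = 78
m=6,p=6: res = 78+12 = 90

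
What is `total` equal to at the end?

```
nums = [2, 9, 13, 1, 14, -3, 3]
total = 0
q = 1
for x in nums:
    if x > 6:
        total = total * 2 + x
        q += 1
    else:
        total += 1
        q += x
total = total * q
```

616

x=2: not >6, total = 0+1 = 1; q=3
x=9: >6, total = 1*2+9 = 11; q=4
x=13: >6, total = 11*2+13 = 35; q=5
x=1: not >6, total = 35+1 = 36; q=6
x=14: >6, total = 36*2+14 = 86; q=7
x=-3: not >6, total = 86+1 = 87; q=4
x=3: not >6, total = 87+1 = 88; q=7
total*q = 88*7 = 616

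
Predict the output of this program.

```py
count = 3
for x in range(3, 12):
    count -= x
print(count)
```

-60

x=3: count = 3-3 = 0
x=4: count = 0-4 = -4
x=5: count = (-4)-5 = -9
x=6: count = (-9)-6 = -15
x=7: count = (-15)-7 = -22
x=8: count = (-22)-8 = -30
x=9: count = (-30)-9 = -39
x=10: count = (-39)-10 = -49
x=11: count = (-49)-11 = -60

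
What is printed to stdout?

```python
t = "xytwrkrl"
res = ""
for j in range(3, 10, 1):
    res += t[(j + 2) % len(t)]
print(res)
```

krlxytw

j=3: add t[5]='k' → 'k'
j=4: add t[6]='r' → 'kr'
j=5: add t[7]='l' → 'krl'
j=6: add t[0]='x' → 'krlx'
j=7: add t[1]='y' → 'krlxy'
j=8: add t[2]='t' → 'krlxyt'
j=9: add t[3]='w' → 'krlxytw'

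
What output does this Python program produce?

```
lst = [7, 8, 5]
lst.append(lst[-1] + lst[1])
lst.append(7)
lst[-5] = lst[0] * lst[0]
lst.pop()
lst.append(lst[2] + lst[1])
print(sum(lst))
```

append lst[-1]+lst[1] = 5+8 = 13 → [7, 8, 5, 13]
append 7 → [7, 8, 5, 13, 7]
lst[-5] = lst[0]*lst[0] = 7*7 = 49 → [49, 8, 5, 13, 7]
pop() removes 7 → [49, 8, 5, 13]
append lst[2]+lst[1] = 5+8 = 13 → [49, 8, 5, 13, 13]
sum = 88

88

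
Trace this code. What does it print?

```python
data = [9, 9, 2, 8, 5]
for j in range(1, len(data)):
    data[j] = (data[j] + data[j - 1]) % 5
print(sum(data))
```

j=1: data[1] = (9+9)%5 = 3 → [9, 3, 2, 8, 5]
j=2: data[2] = (2+3)%5 = 0 → [9, 3, 0, 8, 5]
j=3: data[3] = (8+0)%5 = 3 → [9, 3, 0, 3, 5]
j=4: data[4] = (5+3)%5 = 3 → [9, 3, 0, 3, 3]
sum = 18

18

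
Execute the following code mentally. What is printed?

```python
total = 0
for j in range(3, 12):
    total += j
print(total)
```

63

j=3: total = 0+3 = 3
j=4: total = 3+4 = 7
j=5: total = 7+5 = 12
j=6: total = 12+6 = 18
j=7: total = 18+7 = 25
j=8: total = 25+8 = 33
j=9: total = 33+9 = 42
j=10: total = 42+10 = 52
j=11: total = 52+11 = 63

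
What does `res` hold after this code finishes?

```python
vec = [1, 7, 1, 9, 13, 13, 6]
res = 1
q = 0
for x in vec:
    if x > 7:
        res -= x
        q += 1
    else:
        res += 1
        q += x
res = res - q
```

-48

x=1: not >7, res = 1+1 = 2; q=1
x=7: not >7, res = 2+1 = 3; q=8
x=1: not >7, res = 3+1 = 4; q=9
x=9: >7, res = 4-9 = -5; q=10
x=13: >7, res = (-5)-13 = -18; q=11
x=13: >7, res = (-18)-13 = -31; q=12
x=6: not >7, res = (-31)+1 = -30; q=18
res-q = (-30)-18 = -48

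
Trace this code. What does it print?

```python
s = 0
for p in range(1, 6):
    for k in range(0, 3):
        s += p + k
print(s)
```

60

p=1,k=0: s = 0+1 = 1
p=1,k=1: s = 1+2 = 3
p=1,k=2: s = 3+3 = 6
p=2,k=0: s = 6+2 = 8
p=2,k=1: s = 8+3 = 11
p=2,k=2: s = 11+4 = 15
p=3,k=0: s = 15+3 = 18
p=3,k=1: s = 18+4 = 22
p=3,k=2: s = 22+5 = 27
p=4,k=0: s = 27+4 = 31
p=4,k=1: s = 31+5 = 36
p=4,k=2: s = 36+6 = 42
p=5,k=0: s = 42+5 = 47
p=5,k=1: s = 47+6 = 53
p=5,k=2: s = 53+7 = 60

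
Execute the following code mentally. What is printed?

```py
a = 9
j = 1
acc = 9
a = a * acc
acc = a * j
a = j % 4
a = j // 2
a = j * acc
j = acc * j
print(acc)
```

a = 9*9 = 81
acc = 81*1 = 81
a = 1%4 = 1
a = 1//2 = 0
a = 1*81 = 81
j = 81*1 = 81

81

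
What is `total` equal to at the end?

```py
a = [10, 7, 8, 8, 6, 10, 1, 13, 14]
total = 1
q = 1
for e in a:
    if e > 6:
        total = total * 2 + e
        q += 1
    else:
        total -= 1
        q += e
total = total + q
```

e=10: >6, total = 1*2+10 = 12; q=2
e=7: >6, total = 12*2+7 = 31; q=3
e=8: >6, total = 31*2+8 = 70; q=4
e=8: >6, total = 70*2+8 = 148; q=5
e=6: not >6, total = 148-1 = 147; q=11
e=10: >6, total = 147*2+10 = 304; q=12
e=1: not >6, total = 304-1 = 303; q=13
e=13: >6, total = 303*2+13 = 619; q=14
e=14: >6, total = 619*2+14 = 1252; q=15
total+q = 1252+15 = 1267

1267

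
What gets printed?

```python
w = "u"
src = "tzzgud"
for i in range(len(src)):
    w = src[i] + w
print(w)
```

i=0: prepend 't' → 'tu'
i=1: prepend 'z' → 'ztu'
i=2: prepend 'z' → 'zztu'
i=3: prepend 'g' → 'gzztu'
i=4: prepend 'u' → 'ugzztu'
i=5: prepend 'd' → 'dugzztu'

dugzztu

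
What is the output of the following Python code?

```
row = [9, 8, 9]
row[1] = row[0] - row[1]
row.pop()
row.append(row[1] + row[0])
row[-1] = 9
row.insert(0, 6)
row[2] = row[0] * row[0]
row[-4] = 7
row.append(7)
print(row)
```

[7, 9, 36, 9, 7]

row[1] = row[0]-row[1] = 9-8 = 1 → [9, 1, 9]
pop() removes 9 → [9, 1]
append row[1]+row[0] = 1+9 = 10 → [9, 1, 10]
row[-1] = 9 → [9, 1, 9]
insert 6 at 0 → [6, 9, 1, 9]
row[2] = row[0]*row[0] = 6*6 = 36 → [6, 9, 36, 9]
row[-4] = 7 → [7, 9, 36, 9]
append 7 → [7, 9, 36, 9, 7]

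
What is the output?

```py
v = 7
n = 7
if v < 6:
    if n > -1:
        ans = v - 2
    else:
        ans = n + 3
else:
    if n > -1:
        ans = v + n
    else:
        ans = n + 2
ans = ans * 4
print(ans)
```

56

v=7, n=7
v < 6 is False; n > -1 is True
→ ans = v + n = 14
ans = 14*4 = 56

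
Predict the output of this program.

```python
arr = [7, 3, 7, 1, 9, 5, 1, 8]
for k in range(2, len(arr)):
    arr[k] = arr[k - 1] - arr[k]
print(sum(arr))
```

-80

k=2: arr[2] = 3-7 = -4 → [7, 3, -4, 1, 9, 5, 1, 8]
k=3: arr[3] = (-4)-1 = -5 → [7, 3, -4, -5, 9, 5, 1, 8]
k=4: arr[4] = (-5)-9 = -14 → [7, 3, -4, -5, -14, 5, 1, 8]
k=5: arr[5] = (-14)-5 = -19 → [7, 3, -4, -5, -14, -19, 1, 8]
k=6: arr[6] = (-19)-1 = -20 → [7, 3, -4, -5, -14, -19, -20, 8]
k=7: arr[7] = (-20)-8 = -28 → [7, 3, -4, -5, -14, -19, -20, -28]
sum = -80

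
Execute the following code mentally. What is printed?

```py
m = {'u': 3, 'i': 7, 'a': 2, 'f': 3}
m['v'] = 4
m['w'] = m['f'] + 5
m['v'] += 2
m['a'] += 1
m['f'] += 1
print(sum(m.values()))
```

m['v'] = 4 → {'u': 3, 'i': 7, 'a': 2, 'f': 3, 'v': 4}
m['w'] = m['f']+5 = 8 → {'u': 3, 'i': 7, 'a': 2, 'f': 3, 'v': 4, 'w': 8}
m['v'] = 4+2 = 6 → {'u': 3, 'i': 7, 'a': 2, 'f': 3, 'v': 6, 'w': 8}
m['a'] = 2+1 = 3 → {'u': 3, 'i': 7, 'a': 3, 'f': 3, 'v': 6, 'w': 8}
m['f'] = 3+1 = 4 → {'u': 3, 'i': 7, 'a': 3, 'f': 4, 'v': 6, 'w': 8}
sum of values = 31

31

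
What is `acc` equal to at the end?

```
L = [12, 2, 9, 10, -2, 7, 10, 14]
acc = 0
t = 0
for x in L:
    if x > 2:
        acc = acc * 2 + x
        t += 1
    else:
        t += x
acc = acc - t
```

x=12: >2, acc = 0*2+12 = 12; t=1
x=2: not >2; t=3
x=9: >2, acc = 12*2+9 = 33; t=4
x=10: >2, acc = 33*2+10 = 76; t=5
x=-2: not >2; t=3
x=7: >2, acc = 76*2+7 = 159; t=4
x=10: >2, acc = 159*2+10 = 328; t=5
x=14: >2, acc = 328*2+14 = 670; t=6
acc-t = 670-6 = 664

664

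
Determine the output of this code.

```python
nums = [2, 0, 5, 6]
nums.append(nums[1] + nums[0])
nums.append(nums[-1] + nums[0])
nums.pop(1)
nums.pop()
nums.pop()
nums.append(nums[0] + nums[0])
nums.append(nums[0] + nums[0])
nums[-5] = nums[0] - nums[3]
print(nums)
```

append nums[1]+nums[0] = 0+2 = 2 → [2, 0, 5, 6, 2]
append nums[-1]+nums[0] = 2+2 = 4 → [2, 0, 5, 6, 2, 4]
pop(1) removes 0 → [2, 5, 6, 2, 4]
pop() removes 4 → [2, 5, 6, 2]
pop() removes 2 → [2, 5, 6]
append nums[0]+nums[0] = 2+2 = 4 → [2, 5, 6, 4]
append nums[0]+nums[0] = 2+2 = 4 → [2, 5, 6, 4, 4]
nums[-5] = nums[0]-nums[3] = 2-4 = -2 → [-2, 5, 6, 4, 4]

[-2, 5, 6, 4, 4]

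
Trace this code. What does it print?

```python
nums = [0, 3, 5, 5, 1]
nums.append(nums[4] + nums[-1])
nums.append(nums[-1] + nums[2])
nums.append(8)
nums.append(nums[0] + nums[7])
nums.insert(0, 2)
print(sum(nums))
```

append nums[4]+nums[-1] = 1+1 = 2 → [0, 3, 5, 5, 1, 2]
append nums[-1]+nums[2] = 2+5 = 7 → [0, 3, 5, 5, 1, 2, 7]
append 8 → [0, 3, 5, 5, 1, 2, 7, 8]
append nums[0]+nums[7] = 0+8 = 8 → [0, 3, 5, 5, 1, 2, 7, 8, 8]
insert 2 at 0 → [2, 0, 3, 5, 5, 1, 2, 7, 8, 8]
sum = 41

41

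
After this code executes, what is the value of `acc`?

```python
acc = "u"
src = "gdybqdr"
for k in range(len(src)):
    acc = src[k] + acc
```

k=0: prepend 'g' → 'gu'
k=1: prepend 'd' → 'dgu'
k=2: prepend 'y' → 'ydgu'
k=3: prepend 'b' → 'bydgu'
k=4: prepend 'q' → 'qbydgu'
k=5: prepend 'd' → 'dqbydgu'
k=6: prepend 'r' → 'rdqbydgu'

'rdqbydgu'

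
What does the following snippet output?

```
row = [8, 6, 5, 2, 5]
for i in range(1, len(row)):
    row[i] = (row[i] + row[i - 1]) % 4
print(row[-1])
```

2

i=1: row[1] = (6+8)%4 = 2 → [8, 2, 5, 2, 5]
i=2: row[2] = (5+2)%4 = 3 → [8, 2, 3, 2, 5]
i=3: row[3] = (2+3)%4 = 1 → [8, 2, 3, 1, 5]
i=4: row[4] = (5+1)%4 = 2 → [8, 2, 3, 1, 2]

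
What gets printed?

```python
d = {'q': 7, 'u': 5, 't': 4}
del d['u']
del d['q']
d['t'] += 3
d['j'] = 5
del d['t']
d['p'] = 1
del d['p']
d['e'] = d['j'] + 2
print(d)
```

{'j': 5, 'e': 7}

del 'u' → {'q': 7, 't': 4}
del 'q' → {'t': 4}
d['t'] = 4+3 = 7 → {'t': 7}
d['j'] = 5 → {'t': 7, 'j': 5}
del 't' → {'j': 5}
d['p'] = 1 → {'j': 5, 'p': 1}
del 'p' → {'j': 5}
d['e'] = d['j']+2 = 7 → {'j': 5, 'e': 7}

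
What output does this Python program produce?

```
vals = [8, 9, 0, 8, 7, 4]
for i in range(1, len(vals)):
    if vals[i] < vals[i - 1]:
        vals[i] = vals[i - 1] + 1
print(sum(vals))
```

63

i=1: 9>=8, unchanged → [8, 9, 0, 8, 7, 4]
i=2: 0<9, vals[2] = 9+1 = 10 → [8, 9, 10, 8, 7, 4]
i=3: 8<10, vals[3] = 10+1 = 11 → [8, 9, 10, 11, 7, 4]
i=4: 7<11, vals[4] = 11+1 = 12 → [8, 9, 10, 11, 12, 4]
i=5: 4<12, vals[5] = 12+1 = 13 → [8, 9, 10, 11, 12, 13]
sum = 63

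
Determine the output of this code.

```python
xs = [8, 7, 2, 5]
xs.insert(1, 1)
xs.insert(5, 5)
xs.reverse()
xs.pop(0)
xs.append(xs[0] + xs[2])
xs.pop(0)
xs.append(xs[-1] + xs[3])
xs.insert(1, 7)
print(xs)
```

[2, 7, 7, 1, 8, 12, 20]

insert 1 at 1 → [8, 1, 7, 2, 5]
insert 5 at 5 → [8, 1, 7, 2, 5, 5]
reverse → [5, 5, 2, 7, 1, 8]
pop(0) removes 5 → [5, 2, 7, 1, 8]
append xs[0]+xs[2] = 5+7 = 12 → [5, 2, 7, 1, 8, 12]
pop(0) removes 5 → [2, 7, 1, 8, 12]
append xs[-1]+xs[3] = 12+8 = 20 → [2, 7, 1, 8, 12, 20]
insert 7 at 1 → [2, 7, 7, 1, 8, 12, 20]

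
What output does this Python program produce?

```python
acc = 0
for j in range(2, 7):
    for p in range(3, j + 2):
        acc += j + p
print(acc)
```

j=2,p=3: acc = 0+5 = 5
j=3,p=3: acc = 5+6 = 11
j=3,p=4: acc = 11+7 = 18
j=4,p=3: acc = 18+7 = 25
j=4,p=4: acc = 25+8 = 33
j=4,p=5: acc = 33+9 = 42
j=5,p=3: acc = 42+8 = 50
j=5,p=4: acc = 50+9 = 59
j=5,p=5: acc = 59+10 = 69
j=5,p=6: acc = 69+11 = 80
j=6,p=3: acc = 80+9 = 89
j=6,p=4: acc = 89+10 = 99
j=6,p=5: acc = 99+11 = 110
j=6,p=6: acc = 110+12 = 122
j=6,p=7: acc = 122+13 = 135

135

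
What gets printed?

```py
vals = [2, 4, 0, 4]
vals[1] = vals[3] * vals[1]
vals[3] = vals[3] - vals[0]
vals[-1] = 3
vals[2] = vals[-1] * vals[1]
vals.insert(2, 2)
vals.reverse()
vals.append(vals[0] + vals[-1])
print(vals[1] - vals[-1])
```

43

vals[1] = vals[3]*vals[1] = 4*4 = 16 → [2, 16, 0, 4]
vals[3] = vals[3]-vals[0] = 4-2 = 2 → [2, 16, 0, 2]
vals[-1] = 3 → [2, 16, 0, 3]
vals[2] = vals[-1]*vals[1] = 3*16 = 48 → [2, 16, 48, 3]
insert 2 at 2 → [2, 16, 2, 48, 3]
reverse → [3, 48, 2, 16, 2]
append vals[0]+vals[-1] = 3+2 = 5 → [3, 48, 2, 16, 2, 5]
vals[1]-vals[-1] = 48-5 = 43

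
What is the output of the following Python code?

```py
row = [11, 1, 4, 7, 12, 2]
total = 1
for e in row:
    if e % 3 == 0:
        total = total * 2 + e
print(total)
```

e=11: not %3==0
e=1: not %3==0
e=4: not %3==0
e=7: not %3==0
e=12: %3==0, total = 1*2+12 = 14
e=2: not %3==0

14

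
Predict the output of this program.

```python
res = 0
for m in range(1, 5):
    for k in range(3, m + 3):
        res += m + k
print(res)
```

70

m=1,k=3: res = 0+4 = 4
m=2,k=3: res = 4+5 = 9
m=2,k=4: res = 9+6 = 15
m=3,k=3: res = 15+6 = 21
m=3,k=4: res = 21+7 = 28
m=3,k=5: res = 28+8 = 36
m=4,k=3: res = 36+7 = 43
m=4,k=4: res = 43+8 = 51
m=4,k=5: res = 51+9 = 60
m=4,k=6: res = 60+10 = 70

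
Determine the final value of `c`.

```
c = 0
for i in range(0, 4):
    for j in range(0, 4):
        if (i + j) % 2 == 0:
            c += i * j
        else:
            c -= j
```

i=0,j=0: even sum, c = 0+0 = 0
i=0,j=1: odd sum, c = 0-1 = -1
i=0,j=2: even sum, c = (-1)+0 = -1
i=0,j=3: odd sum, c = (-1)-3 = -4
i=1,j=0: odd sum, c = (-4)-0 = -4
i=1,j=1: even sum, c = (-4)+1 = -3
i=1,j=2: odd sum, c = (-3)-2 = -5
i=1,j=3: even sum, c = (-5)+3 = -2
i=2,j=0: even sum, c = (-2)+0 = -2
i=2,j=1: odd sum, c = (-2)-1 = -3
i=2,j=2: even sum, c = (-3)+4 = 1
i=2,j=3: odd sum, c = 1-3 = -2
i=3,j=0: odd sum, c = (-2)-0 = -2
i=3,j=1: even sum, c = (-2)+3 = 1
i=3,j=2: odd sum, c = 1-2 = -1
i=3,j=3: even sum, c = (-1)+9 = 8

8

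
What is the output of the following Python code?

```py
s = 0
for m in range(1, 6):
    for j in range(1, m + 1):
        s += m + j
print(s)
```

m=1,j=1: s = 0+2 = 2
m=2,j=1: s = 2+3 = 5
m=2,j=2: s = 5+4 = 9
m=3,j=1: s = 9+4 = 13
m=3,j=2: s = 13+5 = 18
m=3,j=3: s = 18+6 = 24
m=4,j=1: s = 24+5 = 29
m=4,j=2: s = 29+6 = 35
m=4,j=3: s = 35+7 = 42
m=4,j=4: s = 42+8 = 50
m=5,j=1: s = 50+6 = 56
m=5,j=2: s = 56+7 = 63
m=5,j=3: s = 63+8 = 71
m=5,j=4: s = 71+9 = 80
m=5,j=5: s = 80+10 = 90

90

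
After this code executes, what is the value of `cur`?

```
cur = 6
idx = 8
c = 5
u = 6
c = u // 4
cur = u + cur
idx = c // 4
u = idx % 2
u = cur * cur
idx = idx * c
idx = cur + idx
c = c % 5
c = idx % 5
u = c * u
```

c = 6//4 = 1
cur = 6+6 = 12
idx = 1//4 = 0
u = 0%2 = 0
u = 12*12 = 144
idx = 0*1 = 0
idx = 12+0 = 12
c = 1%5 = 1
c = 12%5 = 2
u = 2*144 = 288

12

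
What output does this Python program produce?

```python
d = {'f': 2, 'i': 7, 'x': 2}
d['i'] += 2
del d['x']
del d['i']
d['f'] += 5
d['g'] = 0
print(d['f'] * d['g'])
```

d['i'] = 7+2 = 9 → {'f': 2, 'i': 9, 'x': 2}
del 'x' → {'f': 2, 'i': 9}
del 'i' → {'f': 2}
d['f'] = 2+5 = 7 → {'f': 7}
d['g'] = 0 → {'f': 7, 'g': 0}
d['f']*d['g'] = 7*0 = 0

0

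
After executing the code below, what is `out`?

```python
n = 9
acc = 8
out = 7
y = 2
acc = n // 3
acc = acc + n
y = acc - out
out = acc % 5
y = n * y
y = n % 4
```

2

acc = 9//3 = 3
acc = 3+9 = 12
y = 12-7 = 5
out = 12%5 = 2
y = 9*5 = 45
y = 9%4 = 1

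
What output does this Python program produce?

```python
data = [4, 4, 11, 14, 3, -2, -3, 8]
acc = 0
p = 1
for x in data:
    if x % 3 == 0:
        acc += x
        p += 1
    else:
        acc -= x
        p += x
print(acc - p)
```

-81

x=4: not %3==0, acc = 0-4 = -4; p=5
x=4: not %3==0, acc = (-4)-4 = -8; p=9
x=11: not %3==0, acc = (-8)-11 = -19; p=20
x=14: not %3==0, acc = (-19)-14 = -33; p=34
x=3: %3==0, acc = (-33)+3 = -30; p=35
x=-2: not %3==0, acc = (-30)-(-2) = -28; p=33
x=-3: %3==0, acc = (-28)+(-3) = -31; p=34
x=8: not %3==0, acc = (-31)-8 = -39; p=42
acc-p = (-39)-42 = -81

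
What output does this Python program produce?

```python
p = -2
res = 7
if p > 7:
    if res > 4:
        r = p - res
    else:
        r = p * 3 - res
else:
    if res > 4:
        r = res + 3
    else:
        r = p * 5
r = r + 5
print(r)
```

15

p=-2, res=7
p > 7 is False; res > 4 is True
→ r = res + 3 = 10
r = 10+5 = 15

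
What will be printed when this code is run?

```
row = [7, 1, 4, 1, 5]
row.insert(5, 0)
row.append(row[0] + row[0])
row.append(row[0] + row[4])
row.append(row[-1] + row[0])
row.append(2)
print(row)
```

[7, 1, 4, 1, 5, 0, 14, 12, 19, 2]

insert 0 at 5 → [7, 1, 4, 1, 5, 0]
append row[0]+row[0] = 7+7 = 14 → [7, 1, 4, 1, 5, 0, 14]
append row[0]+row[4] = 7+5 = 12 → [7, 1, 4, 1, 5, 0, 14, 12]
append row[-1]+row[0] = 12+7 = 19 → [7, 1, 4, 1, 5, 0, 14, 12, 19]
append 2 → [7, 1, 4, 1, 5, 0, 14, 12, 19, 2]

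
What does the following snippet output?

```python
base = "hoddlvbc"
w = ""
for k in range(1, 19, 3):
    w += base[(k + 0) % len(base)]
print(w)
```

k=1: add base[1]='o' → 'o'
k=4: add base[4]='l' → 'ol'
k=7: add base[7]='c' → 'olc'
k=10: add base[2]='d' → 'olcd'
k=13: add base[5]='v' → 'olcdv'
k=16: add base[0]='h' → 'olcdvh'

olcdvh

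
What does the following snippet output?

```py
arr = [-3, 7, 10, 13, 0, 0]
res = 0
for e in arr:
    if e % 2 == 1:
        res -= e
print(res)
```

-17

e=-3: odd, res = 0-(-3) = 3
e=7: odd, res = 3-7 = -4
e=10: not odd
e=13: odd, res = (-4)-13 = -17
e=0: not odd
e=0: not odd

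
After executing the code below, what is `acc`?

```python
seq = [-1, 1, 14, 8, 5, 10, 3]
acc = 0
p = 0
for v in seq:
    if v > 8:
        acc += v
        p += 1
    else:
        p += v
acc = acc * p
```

v=-1: not >8; p=-1
v=1: not >8; p=0
v=14: >8, acc = 0+14 = 14; p=1
v=8: not >8; p=9
v=5: not >8; p=14
v=10: >8, acc = 14+10 = 24; p=15
v=3: not >8; p=18
acc*p = 24*18 = 432

432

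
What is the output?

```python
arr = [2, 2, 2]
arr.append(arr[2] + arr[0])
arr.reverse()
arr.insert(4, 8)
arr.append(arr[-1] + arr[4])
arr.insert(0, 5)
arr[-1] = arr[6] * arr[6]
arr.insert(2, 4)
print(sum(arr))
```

283

append arr[2]+arr[0] = 2+2 = 4 → [2, 2, 2, 4]
reverse → [4, 2, 2, 2]
insert 8 at 4 → [4, 2, 2, 2, 8]
append arr[-1]+arr[4] = 8+8 = 16 → [4, 2, 2, 2, 8, 16]
insert 5 at 0 → [5, 4, 2, 2, 2, 8, 16]
arr[-1] = arr[6]*arr[6] = 16*16 = 256 → [5, 4, 2, 2, 2, 8, 256]
insert 4 at 2 → [5, 4, 4, 2, 2, 2, 8, 256]
sum = 283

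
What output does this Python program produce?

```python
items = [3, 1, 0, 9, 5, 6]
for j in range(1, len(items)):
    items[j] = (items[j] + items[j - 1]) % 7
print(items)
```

[3, 4, 4, 6, 4, 3]

j=1: items[1] = (1+3)%7 = 4 → [3, 4, 0, 9, 5, 6]
j=2: items[2] = (0+4)%7 = 4 → [3, 4, 4, 9, 5, 6]
j=3: items[3] = (9+4)%7 = 6 → [3, 4, 4, 6, 5, 6]
j=4: items[4] = (5+6)%7 = 4 → [3, 4, 4, 6, 4, 6]
j=5: items[5] = (6+4)%7 = 3 → [3, 4, 4, 6, 4, 3]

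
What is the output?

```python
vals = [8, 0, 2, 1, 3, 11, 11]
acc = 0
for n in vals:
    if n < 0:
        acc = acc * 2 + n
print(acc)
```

n=8: not <0
n=0: not <0
n=2: not <0
n=1: not <0
n=3: not <0
n=11: not <0
n=11: not <0

0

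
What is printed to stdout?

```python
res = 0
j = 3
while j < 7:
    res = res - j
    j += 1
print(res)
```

-18

j=3: res = 0-3 = -3
j=4: res = (-3)-4 = -7
j=5: res = (-7)-5 = -12
j=6: res = (-12)-6 = -18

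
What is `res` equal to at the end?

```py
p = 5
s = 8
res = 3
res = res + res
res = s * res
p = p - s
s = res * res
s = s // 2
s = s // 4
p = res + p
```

48

res = 3+3 = 6
res = 8*6 = 48
p = 5-8 = -3
s = 48*48 = 2304
s = 2304//2 = 1152
s = 1152//4 = 288
p = 48+(-3) = 45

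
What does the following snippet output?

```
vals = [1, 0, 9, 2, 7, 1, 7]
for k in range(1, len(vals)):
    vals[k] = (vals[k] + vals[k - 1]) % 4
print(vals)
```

k=1: vals[1] = (0+1)%4 = 1 → [1, 1, 9, 2, 7, 1, 7]
k=2: vals[2] = (9+1)%4 = 2 → [1, 1, 2, 2, 7, 1, 7]
k=3: vals[3] = (2+2)%4 = 0 → [1, 1, 2, 0, 7, 1, 7]
k=4: vals[4] = (7+0)%4 = 3 → [1, 1, 2, 0, 3, 1, 7]
k=5: vals[5] = (1+3)%4 = 0 → [1, 1, 2, 0, 3, 0, 7]
k=6: vals[6] = (7+0)%4 = 3 → [1, 1, 2, 0, 3, 0, 3]

[1, 1, 2, 0, 3, 0, 3]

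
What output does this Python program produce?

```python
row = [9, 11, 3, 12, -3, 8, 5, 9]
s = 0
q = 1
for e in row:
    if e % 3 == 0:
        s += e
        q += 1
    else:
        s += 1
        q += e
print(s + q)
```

63

e=9: %3==0, s = 0+9 = 9; q=2
e=11: not %3==0, s = 9+1 = 10; q=13
e=3: %3==0, s = 10+3 = 13; q=14
e=12: %3==0, s = 13+12 = 25; q=15
e=-3: %3==0, s = 25+(-3) = 22; q=16
e=8: not %3==0, s = 22+1 = 23; q=24
e=5: not %3==0, s = 23+1 = 24; q=29
e=9: %3==0, s = 24+9 = 33; q=30
s+q = 33+30 = 63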